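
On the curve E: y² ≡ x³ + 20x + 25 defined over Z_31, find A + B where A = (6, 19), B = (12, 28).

(23, 2)

(6, 19) + (12, 28). λ = (28 - 19)/(12 - 6) ≡ 9/6 mod 31. 6⁻¹ ≡ 26 (mod 31), so λ ≡ 17.
  x = λ² - 6 - 12 = 289 - 18 ≡ 23; y = λ·(6 - 23) - 19 ≡ 2. → (23, 2)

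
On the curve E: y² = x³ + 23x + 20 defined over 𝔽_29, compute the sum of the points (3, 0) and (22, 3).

(3, 0) + (22, 3). λ = (3 - 0)/(22 - 3) ≡ 3/19 mod 29. 19⁻¹ ≡ 26 (mod 29), so λ ≡ 20.
  x = λ² - 3 - 22 = 400 - 25 ≡ 27; y = λ·(3 - 27) - 0 ≡ 13. → (27, 13)

(27, 13)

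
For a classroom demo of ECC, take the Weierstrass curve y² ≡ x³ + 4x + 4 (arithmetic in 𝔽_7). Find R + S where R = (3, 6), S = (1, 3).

(3, 6) + (1, 3). λ = (3 - 6)/(1 - 3) ≡ 4/5 mod 7. 5⁻¹ ≡ 3 (mod 7), so λ ≡ 5.
  x = λ² - 3 - 1 = 25 - 4 ≡ 0; y = λ·(3 - 0) - 6 ≡ 2. → (0, 2)

(0, 2)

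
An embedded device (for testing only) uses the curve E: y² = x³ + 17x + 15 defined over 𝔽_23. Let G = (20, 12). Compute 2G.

tangent at (20, 12): λ = (3·20² + 17)/(2·12) ≡ 21/1. 1⁻¹ ≡ 1 (mod 23), so λ ≡ 21·1 ≡ 21.
  x = λ² - 20 - 20 = 441 - 40 ≡ 10; y = λ·(20 - 10) - 12 ≡ 14. → (10, 14)

(10, 14)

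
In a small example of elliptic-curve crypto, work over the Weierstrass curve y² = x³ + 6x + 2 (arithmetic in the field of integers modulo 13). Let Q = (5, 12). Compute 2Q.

(2, 3)

tangent at (5, 12): λ = (3·5² + 6)/(2·12) ≡ 3/11. 11⁻¹ ≡ 6 (mod 13), so λ ≡ 3·6 ≡ 5.
  x = λ² - 5 - 5 = 25 - 10 ≡ 2; y = λ·(5 - 2) - 12 ≡ 3. → (2, 3)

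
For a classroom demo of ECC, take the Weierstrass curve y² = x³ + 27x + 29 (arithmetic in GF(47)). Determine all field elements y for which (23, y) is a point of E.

x³ + 27x + 29 = 12817 ≡ 33 (mod 47).
33 is a non-residue mod 47; no y exists.

none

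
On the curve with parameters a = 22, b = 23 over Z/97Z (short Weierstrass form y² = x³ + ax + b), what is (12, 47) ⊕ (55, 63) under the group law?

(8, 56)

(12, 47) + (55, 63). λ = (63 - 47)/(55 - 12) ≡ 16/43 mod 97. 43⁻¹ ≡ 88 (mod 97), so λ ≡ 50.
  x = λ² - 12 - 55 = 2500 - 67 ≡ 8; y = λ·(12 - 8) - 47 ≡ 56. → (8, 56)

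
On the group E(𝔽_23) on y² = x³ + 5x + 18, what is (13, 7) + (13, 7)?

(0, 15)

tangent at (13, 7): λ = (3·13² + 5)/(2·7) ≡ 6/14. 14⁻¹ ≡ 5 (mod 23) since 14·5 = 70 ≡ 1, so λ ≡ 6·5 ≡ 7.
  x = λ² - 13 - 13 = 49 - 26 ≡ 0; y = λ·(13 - 0) - 7 ≡ 15. → (0, 15)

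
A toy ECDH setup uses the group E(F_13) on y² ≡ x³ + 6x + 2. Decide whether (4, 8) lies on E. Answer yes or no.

yes

y² = 8² ≡ 12; x³ + 6x + 2 = 90 ≡ 12 (mod 13). 12 = 12.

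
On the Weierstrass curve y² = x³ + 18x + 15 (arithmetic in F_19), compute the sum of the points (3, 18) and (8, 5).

(3, 18) + (8, 5). λ = (5 - 18)/(8 - 3) ≡ 6/5 mod 19. 5⁻¹ ≡ 4 (mod 19), so λ ≡ 5.
  x = λ² - 3 - 8 = 25 - 11 ≡ 14; y = λ·(3 - 14) - 18 ≡ 3. → (14, 3)

(14, 3)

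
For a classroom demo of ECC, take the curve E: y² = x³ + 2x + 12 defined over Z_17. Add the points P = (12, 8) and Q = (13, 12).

(8, 8)

(12, 8) + (13, 12). λ = (12 - 8)/(13 - 12) ≡ 4/1 mod 17. 1⁻¹ ≡ 1 (mod 17), so λ ≡ 4.
  x = λ² - 12 - 13 = 16 - 25 ≡ 8; y = λ·(12 - 8) - 8 ≡ 8. → (8, 8)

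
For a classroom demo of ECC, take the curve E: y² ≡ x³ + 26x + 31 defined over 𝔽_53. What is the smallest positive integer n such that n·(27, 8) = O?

2P: tangent at (27, 8): λ = (3·27² + 26)/(2·8) ≡ 40/16. 16⁻¹ ≡ 10 (mod 53) since 16·10 = 160 ≡ 1, so λ ≡ 40·10 ≡ 29.
  x = λ² - 27 - 27 = 841 - 54 ≡ 45; y = λ·(27 - 45) - 8 ≡ 0. → (45, 0)
3P: (45, 0) + (27, 8). λ = (8 - 0)/(27 - 45) ≡ 8/35 mod 53. 35⁻¹ ≡ 50 (mod 53), so λ ≡ 29.
  x = λ² - 45 - 27 = 841 - 72 ≡ 27; y = λ·(45 - 27) - 0 ≡ 45. → (27, 45)
4P: (27, 45) + (27, 8): same x and y₁ ≡ -y₂, so the sum is O.
4P = O, so the order is 4.

4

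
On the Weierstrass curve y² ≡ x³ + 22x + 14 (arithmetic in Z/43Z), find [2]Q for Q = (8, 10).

(37, 28)

tangent at (8, 10): λ = (3·8² + 22)/(2·10) ≡ 42/20. 20⁻¹ ≡ 28 (mod 43) since 20·28 = 560 ≡ 1, so λ ≡ 42·28 ≡ 15.
  x = λ² - 8 - 8 = 225 - 16 ≡ 37; y = λ·(8 - 37) - 10 ≡ 28. → (37, 28)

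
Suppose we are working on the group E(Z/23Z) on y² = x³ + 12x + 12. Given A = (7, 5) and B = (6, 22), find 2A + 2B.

First 2A:
Repeated addition: build up to 2A.
2A: tangent at (7, 5): λ = (3·7² + 12)/(2·5) ≡ 21/10. 10⁻¹ ≡ 7 (mod 23), so λ ≡ 21·7 ≡ 9.
  x = λ² - 7 - 7 = 81 - 14 ≡ 21; y = λ·(7 - 21) - 5 ≡ 7. → (21, 7)
2A = (21, 7).
Next 2B:
Repeated addition: build up to 2B.
2B: tangent at (6, 22): λ = (3·6² + 12)/(2·22) ≡ 5/21. 21⁻¹ ≡ 11 (mod 23) since 21·11 = 231 ≡ 1, so λ ≡ 5·11 ≡ 9.
  x = λ² - 6 - 6 = 81 - 12 ≡ 0; y = λ·(6 - 0) - 22 ≡ 9. → (0, 9)
2B = (0, 9).
Finally 2A + 2B:
(21, 7) + (0, 9). λ = (9 - 7)/(0 - 21) ≡ 2/2 mod 23. 2⁻¹ ≡ 12 (mod 23) since 2·12 = 24 ≡ 1, so λ ≡ 1.
  x = λ² - 21 - 0 = 1 - 21 ≡ 3; y = λ·(21 - 3) - 7 ≡ 11. → (3, 11)

(3, 11)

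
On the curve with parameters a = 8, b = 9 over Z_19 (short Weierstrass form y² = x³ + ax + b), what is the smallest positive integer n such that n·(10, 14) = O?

8

2P: tangent at (10, 14): λ = (3·10² + 8)/(2·14) ≡ 4/9. 9⁻¹ ≡ 17 (mod 19), so λ ≡ 4·17 ≡ 11.
  x = λ² - 10 - 10 = 121 - 20 ≡ 6; y = λ·(10 - 6) - 14 ≡ 11. → (6, 11)
3P: (6, 11) + (10, 14). λ = (14 - 11)/(10 - 6) ≡ 3/4 mod 19. 4⁻¹ ≡ 5 (mod 19), so λ ≡ 15.
  x = λ² - 6 - 10 = 225 - 16 ≡ 0; y = λ·(6 - 0) - 11 ≡ 3. → (0, 3)
4P: (0, 3) + (10, 14). λ = (14 - 3)/(10 - 0) ≡ 11/10 mod 19. 10⁻¹ ≡ 2 (mod 19), so λ ≡ 3.
  x = λ² - 0 - 10 = 9 - 10 ≡ 18; y = λ·(0 - 18) - 3 ≡ 0. → (18, 0)
5P: (18, 0) + (10, 14). λ = (14 - 0)/(10 - 18) ≡ 14/11 mod 19. 11⁻¹ ≡ 7 (mod 19) since 11·7 = 77 ≡ 1, so λ ≡ 3.
  x = λ² - 18 - 10 = 9 - 28 ≡ 0; y = λ·(18 - 0) - 0 ≡ 16. → (0, 16)
6P: (0, 16) + (10, 14). λ = (14 - 16)/(10 - 0) ≡ 17/10 mod 19. 10⁻¹ ≡ 2 (mod 19) since 10·2 = 20 ≡ 1, so λ ≡ 15.
  x = λ² - 0 - 10 = 225 - 10 ≡ 6; y = λ·(0 - 6) - 16 ≡ 8. → (6, 8)
7P: (6, 8) + (10, 14). λ = (14 - 8)/(10 - 6) ≡ 6/4 mod 19. 4⁻¹ ≡ 5 (mod 19) since 4·5 = 20 ≡ 1, so λ ≡ 11.
  x = λ² - 6 - 10 = 121 - 16 ≡ 10; y = λ·(6 - 10) - 8 ≡ 5. → (10, 5)
8P: (10, 5) + (10, 14): same x and y₁ ≡ -y₂, so the sum is O.
8P = O, so the order is 8.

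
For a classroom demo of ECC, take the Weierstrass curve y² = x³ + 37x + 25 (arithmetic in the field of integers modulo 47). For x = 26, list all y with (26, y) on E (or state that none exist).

x³ + 37x + 25 = 18563 ≡ 45 (mod 47).
45 is a non-residue mod 47; no y exists.

none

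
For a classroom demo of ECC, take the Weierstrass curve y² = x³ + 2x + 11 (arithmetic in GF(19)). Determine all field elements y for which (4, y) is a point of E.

8, 11

x³ + 2x + 11 = 83 ≡ 7 (mod 19).
Square roots of 7 mod 19: 8 and 11 (since 8² = 64 ≡ 7).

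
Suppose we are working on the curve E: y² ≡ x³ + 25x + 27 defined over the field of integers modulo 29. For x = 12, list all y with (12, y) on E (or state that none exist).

5, 24

x³ + 25x + 27 = 2055 ≡ 25 (mod 29).
Square roots of 25 mod 29: 5 and 24 (since 5² = 25 ≡ 25).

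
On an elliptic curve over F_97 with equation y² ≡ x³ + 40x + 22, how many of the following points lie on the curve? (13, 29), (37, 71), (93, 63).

1

(13, 29): 29² ≡ 65, rhs ≡ 23 → off.
(37, 71): 71² ≡ 94, rhs ≡ 66 → off.
(93, 63): 63² ≡ 89, rhs ≡ 89 → on.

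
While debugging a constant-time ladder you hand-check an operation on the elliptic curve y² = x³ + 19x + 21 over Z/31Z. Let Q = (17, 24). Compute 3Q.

O

Repeated addition: build up to 3Q.
2Q: tangent at (17, 24): λ = (3·17² + 19)/(2·24) ≡ 18/17. 17⁻¹ ≡ 11 (mod 31), so λ ≡ 18·11 ≡ 12.
  x = λ² - 17 - 17 = 144 - 34 ≡ 17; y = λ·(17 - 17) - 24 ≡ 7. → (17, 7)
3Q: (17, 7) + (17, 24): same x and y₁ ≡ -y₂, so the sum is O.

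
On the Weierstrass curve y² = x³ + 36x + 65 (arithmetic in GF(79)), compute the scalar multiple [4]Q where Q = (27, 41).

Repeated addition: build up to 4Q.
2Q: tangent at (27, 41): λ = (3·27² + 36)/(2·41) ≡ 11/3. 3⁻¹ ≡ 53 (mod 79), so λ ≡ 11·53 ≡ 30.
  x = λ² - 27 - 27 = 900 - 54 ≡ 56; y = λ·(27 - 56) - 41 ≡ 37. → (56, 37)
3Q: (56, 37) + (27, 41). λ = (41 - 37)/(27 - 56) ≡ 4/50 mod 79. 50⁻¹ ≡ 49 (mod 79), so λ ≡ 38.
  x = λ² - 56 - 27 = 1444 - 83 ≡ 18; y = λ·(56 - 18) - 37 ≡ 64. → (18, 64)
4Q: (18, 64) + (27, 41). λ = (41 - 64)/(27 - 18) ≡ 56/9 mod 79. 9⁻¹ ≡ 44 (mod 79), so λ ≡ 15.
  x = λ² - 18 - 27 = 225 - 45 ≡ 22; y = λ·(18 - 22) - 64 ≡ 34. → (22, 34)

(22, 34)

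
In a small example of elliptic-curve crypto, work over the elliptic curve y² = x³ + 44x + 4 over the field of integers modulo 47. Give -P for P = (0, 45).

-(0, 45) = (0, -45 mod 47) = (0, 2).

(0, 2)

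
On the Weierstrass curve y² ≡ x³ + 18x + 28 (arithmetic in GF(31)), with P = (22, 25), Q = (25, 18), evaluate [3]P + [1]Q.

First 3P:
Repeated addition: build up to 3P.
2P: tangent at (22, 25): λ = (3·22² + 18)/(2·25) ≡ 13/19. 19⁻¹ ≡ 18 (mod 31), so λ ≡ 13·18 ≡ 17.
  x = λ² - 22 - 22 = 289 - 44 ≡ 28; y = λ·(22 - 28) - 25 ≡ 28. → (28, 28)
3P: (28, 28) + (22, 25). λ = (25 - 28)/(22 - 28) ≡ 28/25 mod 31. 25⁻¹ ≡ 5 (mod 31), so λ ≡ 16.
  x = λ² - 28 - 22 = 256 - 50 ≡ 20; y = λ·(28 - 20) - 28 ≡ 7. → (20, 7)
3P = (20, 7).
Finally 3P + Q:
(20, 7) + (25, 18). λ = (18 - 7)/(25 - 20) ≡ 11/5 mod 31. 5⁻¹ ≡ 25 (mod 31) since 5·25 = 125 ≡ 1, so λ ≡ 27.
  x = λ² - 20 - 25 = 729 - 45 ≡ 2; y = λ·(20 - 2) - 7 ≡ 14. → (2, 14)

(2, 14)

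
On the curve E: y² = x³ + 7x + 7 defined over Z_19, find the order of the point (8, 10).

2P: tangent at (8, 10): λ = (3·8² + 7)/(2·10) ≡ 9/1. 1⁻¹ ≡ 1 (mod 19), so λ ≡ 9·1 ≡ 9.
  x = λ² - 8 - 8 = 81 - 16 ≡ 8; y = λ·(8 - 8) - 10 ≡ 9. → (8, 9)
3P: (8, 9) + (8, 10): same x and y₁ ≡ -y₂, so the sum is the point at infinity.
3P = the point at infinity, so the order is 3.

3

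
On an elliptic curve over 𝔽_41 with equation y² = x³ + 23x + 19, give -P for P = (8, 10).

(8, 31)

-(8, 10) = (8, -10 mod 41) = (8, 31).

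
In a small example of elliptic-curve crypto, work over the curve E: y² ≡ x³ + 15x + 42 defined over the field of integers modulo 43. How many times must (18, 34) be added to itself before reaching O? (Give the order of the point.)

10

2P: tangent at (18, 34): λ = (3·18² + 15)/(2·34) ≡ 41/25. 25⁻¹ ≡ 31 (mod 43), so λ ≡ 41·31 ≡ 24.
  x = λ² - 18 - 18 = 576 - 36 ≡ 24; y = λ·(18 - 24) - 34 ≡ 37. → (24, 37)
3P: (24, 37) + (18, 34). λ = (34 - 37)/(18 - 24) ≡ 40/37 mod 43. 37⁻¹ ≡ 7 (mod 43), so λ ≡ 22.
  x = λ² - 24 - 18 = 484 - 42 ≡ 12; y = λ·(24 - 12) - 37 ≡ 12. → (12, 12)
4P: (12, 12) + (18, 34). λ = (34 - 12)/(18 - 12) ≡ 22/6 mod 43. 6⁻¹ ≡ 36 (mod 43), so λ ≡ 18.
  x = λ² - 12 - 18 = 324 - 30 ≡ 36; y = λ·(12 - 36) - 12 ≡ 29. → (36, 29)
5P: (36, 29) + (18, 34). λ = (34 - 29)/(18 - 36) ≡ 5/25 mod 43. 25⁻¹ ≡ 31 (mod 43), so λ ≡ 26.
  x = λ² - 36 - 18 = 676 - 54 ≡ 20; y = λ·(36 - 20) - 29 ≡ 0. → (20, 0)
6P: (20, 0) + (18, 34). λ = (34 - 0)/(18 - 20) ≡ 34/41 mod 43. 41⁻¹ ≡ 21 (mod 43), so λ ≡ 26.
  x = λ² - 20 - 18 = 676 - 38 ≡ 36; y = λ·(20 - 36) - 0 ≡ 14. → (36, 14)
7P: (36, 14) + (18, 34). λ = (34 - 14)/(18 - 36) ≡ 20/25 mod 43. 25⁻¹ ≡ 31 (mod 43), so λ ≡ 18.
  x = λ² - 36 - 18 = 324 - 54 ≡ 12; y = λ·(36 - 12) - 14 ≡ 31. → (12, 31)
8P: (12, 31) + (18, 34). λ = (34 - 31)/(18 - 12) ≡ 3/6 mod 43. 6⁻¹ ≡ 36 (mod 43) since 6·36 = 216 ≡ 1, so λ ≡ 22.
  x = λ² - 12 - 18 = 484 - 30 ≡ 24; y = λ·(12 - 24) - 31 ≡ 6. → (24, 6)
9P: (24, 6) + (18, 34). λ = (34 - 6)/(18 - 24) ≡ 28/37 mod 43. 37⁻¹ ≡ 7 (mod 43), so λ ≡ 24.
  x = λ² - 24 - 18 = 576 - 42 ≡ 18; y = λ·(24 - 18) - 6 ≡ 9. → (18, 9)
10P: (18, 9) + (18, 34): same x and y₁ ≡ -y₂, so the sum is O.
10P = O, so the order is 10.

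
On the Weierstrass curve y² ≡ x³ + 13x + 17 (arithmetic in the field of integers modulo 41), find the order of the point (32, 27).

6

2P: tangent at (32, 27): λ = (3·32² + 13)/(2·27) ≡ 10/13. 13⁻¹ ≡ 19 (mod 41) since 13·19 = 247 ≡ 1, so λ ≡ 10·19 ≡ 26.
  x = λ² - 32 - 32 = 676 - 64 ≡ 38; y = λ·(32 - 38) - 27 ≡ 22. → (38, 22)
3P: (38, 22) + (32, 27). λ = (27 - 22)/(32 - 38) ≡ 5/35 mod 41. 35⁻¹ ≡ 34 (mod 41), so λ ≡ 6.
  x = λ² - 38 - 32 = 36 - 70 ≡ 7; y = λ·(38 - 7) - 22 ≡ 0. → (7, 0)
4P: (7, 0) + (32, 27). λ = (27 - 0)/(32 - 7) ≡ 27/25 mod 41. 25⁻¹ ≡ 23 (mod 41) since 25·23 = 575 ≡ 1, so λ ≡ 6.
  x = λ² - 7 - 32 = 36 - 39 ≡ 38; y = λ·(7 - 38) - 0 ≡ 19. → (38, 19)
5P: (38, 19) + (32, 27). λ = (27 - 19)/(32 - 38) ≡ 8/35 mod 41. 35⁻¹ ≡ 34 (mod 41), so λ ≡ 26.
  x = λ² - 38 - 32 = 676 - 70 ≡ 32; y = λ·(38 - 32) - 19 ≡ 14. → (32, 14)
6P: (32, 14) + (32, 27): same x and y₁ ≡ -y₂, so the sum is O.
6P = O, so the order is 6.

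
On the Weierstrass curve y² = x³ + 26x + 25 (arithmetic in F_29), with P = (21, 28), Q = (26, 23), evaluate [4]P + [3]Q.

(12, 21)

First 4P:
Repeated addition: build up to 4P.
2P: tangent at (21, 28): λ = (3·21² + 26)/(2·28) ≡ 15/27. 27⁻¹ ≡ 14 (mod 29), so λ ≡ 15·14 ≡ 7.
  x = λ² - 21 - 21 = 49 - 42 ≡ 7; y = λ·(21 - 7) - 28 ≡ 12. → (7, 12)
3P: (7, 12) + (21, 28). λ = (28 - 12)/(21 - 7) ≡ 16/14 mod 29. 14⁻¹ ≡ 27 (mod 29), so λ ≡ 26.
  x = λ² - 7 - 21 = 676 - 28 ≡ 10; y = λ·(7 - 10) - 12 ≡ 26. → (10, 26)
4P: (10, 26) + (21, 28). λ = (28 - 26)/(21 - 10) ≡ 2/11 mod 29. 11⁻¹ ≡ 8 (mod 29), so λ ≡ 16.
  x = λ² - 10 - 21 = 256 - 31 ≡ 22; y = λ·(10 - 22) - 26 ≡ 14. → (22, 14)
4P = (22, 14).
Next 3Q:
Repeated addition: build up to 3Q.
2Q: tangent at (26, 23): λ = (3·26² + 26)/(2·23) ≡ 24/17. 17⁻¹ ≡ 12 (mod 29) since 17·12 = 204 ≡ 1, so λ ≡ 24·12 ≡ 27.
  x = λ² - 26 - 26 = 729 - 52 ≡ 10; y = λ·(26 - 10) - 23 ≡ 3. → (10, 3)
3Q: (10, 3) + (26, 23). λ = (23 - 3)/(26 - 10) ≡ 20/16 mod 29. 16⁻¹ ≡ 20 (mod 29), so λ ≡ 23.
  x = λ² - 10 - 26 = 529 - 36 ≡ 0; y = λ·(10 - 0) - 3 ≡ 24. → (0, 24)
3Q = (0, 24).
Finally 4P + 3Q:
(22, 14) + (0, 24). λ = (24 - 14)/(0 - 22) ≡ 10/7 mod 29. 7⁻¹ ≡ 25 (mod 29), so λ ≡ 18.
  x = λ² - 22 - 0 = 324 - 22 ≡ 12; y = λ·(22 - 12) - 14 ≡ 21. → (12, 21)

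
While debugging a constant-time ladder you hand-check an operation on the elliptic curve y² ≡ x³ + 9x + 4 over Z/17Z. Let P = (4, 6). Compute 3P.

(7, 6)

Repeated addition: build up to 3P.
2P: tangent at (4, 6): λ = (3·4² + 9)/(2·6) ≡ 6/12. 12⁻¹ ≡ 10 (mod 17), so λ ≡ 6·10 ≡ 9.
  x = λ² - 4 - 4 = 81 - 8 ≡ 5; y = λ·(4 - 5) - 6 ≡ 2. → (5, 2)
3P: (5, 2) + (4, 6). λ = (6 - 2)/(4 - 5) ≡ 4/16 mod 17. 16⁻¹ ≡ 16 (mod 17), so λ ≡ 13.
  x = λ² - 5 - 4 = 169 - 9 ≡ 7; y = λ·(5 - 7) - 2 ≡ 6. → (7, 6)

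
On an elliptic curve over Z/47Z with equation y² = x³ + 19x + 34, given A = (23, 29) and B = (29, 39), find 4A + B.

First 4A:
Repeated addition: build up to 4A.
2A: tangent at (23, 29): λ = (3·23² + 19)/(2·29) ≡ 8/11. 11⁻¹ ≡ 30 (mod 47), so λ ≡ 8·30 ≡ 5.
  x = λ² - 23 - 23 = 25 - 46 ≡ 26; y = λ·(23 - 26) - 29 ≡ 3. → (26, 3)
3A: (26, 3) + (23, 29). λ = (29 - 3)/(23 - 26) ≡ 26/44 mod 47. 44⁻¹ ≡ 31 (mod 47), so λ ≡ 7.
  x = λ² - 26 - 23 = 49 - 49 ≡ 0; y = λ·(26 - 0) - 3 ≡ 38. → (0, 38)
4A: (0, 38) + (23, 29). λ = (29 - 38)/(23 - 0) ≡ 38/23 mod 47. 23⁻¹ ≡ 45 (mod 47), so λ ≡ 18.
  x = λ² - 0 - 23 = 324 - 23 ≡ 19; y = λ·(0 - 19) - 38 ≡ 43. → (19, 43)
4A = (19, 43).
Finally 4A + B:
(19, 43) + (29, 39). λ = (39 - 43)/(29 - 19) ≡ 43/10 mod 47. 10⁻¹ ≡ 33 (mod 47), so λ ≡ 9.
  x = λ² - 19 - 29 = 81 - 48 ≡ 33; y = λ·(19 - 33) - 43 ≡ 19. → (33, 19)

(33, 19)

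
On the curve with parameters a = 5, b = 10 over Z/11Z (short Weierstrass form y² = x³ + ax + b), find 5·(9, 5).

(10, 9)

Write Q = (9, 5).
Double-and-add on 5 = (101)₂. Start with Q = (9, 5) for the leading 1-bit.
double: tangent at (9, 5): λ = (3·9² + 5)/(2·5) ≡ 6/10. 10⁻¹ ≡ 10 (mod 11), so λ ≡ 6·10 ≡ 5.
  x = λ² - 9 - 9 = 25 - 18 ≡ 7; y = λ·(9 - 7) - 5 ≡ 5. → (7, 5)
double: tangent at (7, 5): λ = (3·7² + 5)/(2·5) ≡ 9/10. 10⁻¹ ≡ 10 (mod 11) since 10·10 = 100 ≡ 1, so λ ≡ 9·10 ≡ 2.
  x = λ² - 7 - 7 = 4 - 14 ≡ 1; y = λ·(7 - 1) - 5 ≡ 7. → (1, 7)
add Q: (1, 7) + (9, 5). λ = (5 - 7)/(9 - 1) ≡ 9/8 mod 11. 8⁻¹ ≡ 7 (mod 11), so λ ≡ 8.
  x = λ² - 1 - 9 = 64 - 10 ≡ 10; y = λ·(1 - 10) - 7 ≡ 9. → (10, 9)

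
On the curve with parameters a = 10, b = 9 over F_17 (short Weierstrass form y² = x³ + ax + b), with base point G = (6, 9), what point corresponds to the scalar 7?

(6, 9)

Repeated addition: build up to 7G.
2G: tangent at (6, 9): λ = (3·6² + 10)/(2·9) ≡ 16/1. 1⁻¹ ≡ 1 (mod 17) since 1·1 = 1 ≡ 1, so λ ≡ 16·1 ≡ 16.
  x = λ² - 6 - 6 = 256 - 12 ≡ 6; y = λ·(6 - 6) - 9 ≡ 8. → (6, 8)
3G: (6, 8) + (6, 9): same x and y₁ ≡ -y₂, so the sum is 𝒪.
4G: 𝒪 + (6, 9) = (6, 9) (identity).
5G: tangent at (6, 9): λ = (3·6² + 10)/(2·9) ≡ 16/1. 1⁻¹ ≡ 1 (mod 17) since 1·1 = 1 ≡ 1, so λ ≡ 16·1 ≡ 16.
  x = λ² - 6 - 6 = 256 - 12 ≡ 6; y = λ·(6 - 6) - 9 ≡ 8. → (6, 8)
6G: (6, 8) + (6, 9): same x and y₁ ≡ -y₂, so the sum is 𝒪.
7G: 𝒪 + (6, 9) = (6, 9) (identity).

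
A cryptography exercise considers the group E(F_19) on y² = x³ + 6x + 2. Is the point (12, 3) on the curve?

y² = 3² ≡ 9; x³ + 6x + 2 = 1802 ≡ 16 (mod 19). 9 ≠ 16.

no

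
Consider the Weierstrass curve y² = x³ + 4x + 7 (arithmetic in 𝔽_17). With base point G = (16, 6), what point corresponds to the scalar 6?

(5, 13)

Repeated addition: build up to 6G.
2G: tangent at (16, 6): λ = (3·16² + 4)/(2·6) ≡ 7/12. 12⁻¹ ≡ 10 (mod 17), so λ ≡ 7·10 ≡ 2.
  x = λ² - 16 - 16 = 4 - 32 ≡ 6; y = λ·(16 - 6) - 6 ≡ 14. → (6, 14)
3G: (6, 14) + (16, 6). λ = (6 - 14)/(16 - 6) ≡ 9/10 mod 17. 10⁻¹ ≡ 12 (mod 17), so λ ≡ 6.
  x = λ² - 6 - 16 = 36 - 22 ≡ 14; y = λ·(6 - 14) - 14 ≡ 6. → (14, 6)
4G: (14, 6) + (16, 6). λ = (6 - 6)/(16 - 14) ≡ 0/2 mod 17. 2⁻¹ ≡ 9 (mod 17), so λ ≡ 0.
  x = λ² - 14 - 16 = 0 - 30 ≡ 4; y = λ·(14 - 4) - 6 ≡ 11. → (4, 11)
5G: (4, 11) + (16, 6). λ = (6 - 11)/(16 - 4) ≡ 12/12 mod 17. 12⁻¹ ≡ 10 (mod 17), so λ ≡ 1.
  x = λ² - 4 - 16 = 1 - 20 ≡ 15; y = λ·(4 - 15) - 11 ≡ 12. → (15, 12)
6G: (15, 12) + (16, 6). λ = (6 - 12)/(16 - 15) ≡ 11/1 mod 17. 1⁻¹ ≡ 1 (mod 17) since 1·1 = 1 ≡ 1, so λ ≡ 11.
  x = λ² - 15 - 16 = 121 - 31 ≡ 5; y = λ·(15 - 5) - 12 ≡ 13. → (5, 13)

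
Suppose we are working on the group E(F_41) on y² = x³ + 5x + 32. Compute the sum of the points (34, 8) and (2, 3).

(21, 3)

(34, 8) + (2, 3). λ = (3 - 8)/(2 - 34) ≡ 36/9 mod 41. 9⁻¹ ≡ 32 (mod 41) since 9·32 = 288 ≡ 1, so λ ≡ 4.
  x = λ² - 34 - 2 = 16 - 36 ≡ 21; y = λ·(34 - 21) - 8 ≡ 3. → (21, 3)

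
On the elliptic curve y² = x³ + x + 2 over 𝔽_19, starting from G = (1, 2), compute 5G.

Repeated addition: build up to 5G.
2G: tangent at (1, 2): λ = (3·1² + 1)/(2·2) ≡ 4/4. 4⁻¹ ≡ 5 (mod 19) since 4·5 = 20 ≡ 1, so λ ≡ 4·5 ≡ 1.
  x = λ² - 1 - 1 = 1 - 2 ≡ 18; y = λ·(1 - 18) - 2 ≡ 0. → (18, 0)
3G: (18, 0) + (1, 2). λ = (2 - 0)/(1 - 18) ≡ 2/2 mod 19. 2⁻¹ ≡ 10 (mod 19) since 2·10 = 20 ≡ 1, so λ ≡ 1.
  x = λ² - 18 - 1 = 1 - 19 ≡ 1; y = λ·(18 - 1) - 0 ≡ 17. → (1, 17)
4G: (1, 17) + (1, 2): same x and y₁ ≡ -y₂, so the sum is O.
5G: O + (1, 2) = (1, 2) (identity).

(1, 2)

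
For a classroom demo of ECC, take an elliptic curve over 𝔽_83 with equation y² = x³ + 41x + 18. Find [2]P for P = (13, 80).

tangent at (13, 80): λ = (3·13² + 41)/(2·80) ≡ 50/77. 77⁻¹ ≡ 69 (mod 83), so λ ≡ 50·69 ≡ 47.
  x = λ² - 13 - 13 = 2209 - 26 ≡ 25; y = λ·(13 - 25) - 80 ≡ 20. → (25, 20)

(25, 20)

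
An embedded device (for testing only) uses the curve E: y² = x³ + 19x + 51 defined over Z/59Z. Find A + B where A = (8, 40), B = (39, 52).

(8, 40) + (39, 52). λ = (52 - 40)/(39 - 8) ≡ 12/31 mod 59. 31⁻¹ ≡ 40 (mod 59), so λ ≡ 8.
  x = λ² - 8 - 39 = 64 - 47 ≡ 17; y = λ·(8 - 17) - 40 ≡ 6. → (17, 6)

(17, 6)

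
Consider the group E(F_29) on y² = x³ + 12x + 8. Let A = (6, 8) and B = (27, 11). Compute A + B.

(6, 8) + (27, 11). λ = (11 - 8)/(27 - 6) ≡ 3/21 mod 29. 21⁻¹ ≡ 18 (mod 29) since 21·18 = 378 ≡ 1, so λ ≡ 25.
  x = λ² - 6 - 27 = 625 - 33 ≡ 12; y = λ·(6 - 12) - 8 ≡ 16. → (12, 16)

(12, 16)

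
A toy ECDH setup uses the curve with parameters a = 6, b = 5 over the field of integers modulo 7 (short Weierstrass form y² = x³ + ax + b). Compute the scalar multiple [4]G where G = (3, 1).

(4, 4)

Double-and-add on 4 = (100)₂. Start with G = (3, 1) for the leading 1-bit.
double: tangent at (3, 1): λ = (3·3² + 6)/(2·1) ≡ 5/2. 2⁻¹ ≡ 4 (mod 7) since 2·4 = 8 ≡ 1, so λ ≡ 5·4 ≡ 6.
  x = λ² - 3 - 3 = 36 - 6 ≡ 2; y = λ·(3 - 2) - 1 ≡ 5. → (2, 5)
double: tangent at (2, 5): λ = (3·2² + 6)/(2·5) ≡ 4/3. 3⁻¹ ≡ 5 (mod 7), so λ ≡ 4·5 ≡ 6.
  x = λ² - 2 - 2 = 36 - 4 ≡ 4; y = λ·(2 - 4) - 5 ≡ 4. → (4, 4)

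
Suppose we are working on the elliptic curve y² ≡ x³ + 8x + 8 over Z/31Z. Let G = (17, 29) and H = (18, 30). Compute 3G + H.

(11, 30)

First 3G:
Repeated addition: build up to 3G.
2G: tangent at (17, 29): λ = (3·17² + 8)/(2·29) ≡ 7/27. 27⁻¹ ≡ 23 (mod 31), so λ ≡ 7·23 ≡ 6.
  x = λ² - 17 - 17 = 36 - 34 ≡ 2; y = λ·(17 - 2) - 29 ≡ 30. → (2, 30)
3G: (2, 30) + (17, 29). λ = (29 - 30)/(17 - 2) ≡ 30/15 mod 31. 15⁻¹ ≡ 29 (mod 31) since 15·29 = 435 ≡ 1, so λ ≡ 2.
  x = λ² - 2 - 17 = 4 - 19 ≡ 16; y = λ·(2 - 16) - 30 ≡ 4. → (16, 4)
3G = (16, 4).
Finally 3G + H:
(16, 4) + (18, 30). λ = (30 - 4)/(18 - 16) ≡ 26/2 mod 31. 2⁻¹ ≡ 16 (mod 31) since 2·16 = 32 ≡ 1, so λ ≡ 13.
  x = λ² - 16 - 18 = 169 - 34 ≡ 11; y = λ·(16 - 11) - 4 ≡ 30. → (11, 30)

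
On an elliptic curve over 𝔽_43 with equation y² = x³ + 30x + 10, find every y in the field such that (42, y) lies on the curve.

none

x³ + 30x + 10 = 75358 ≡ 22 (mod 43).
22 is a non-residue mod 43; no y exists.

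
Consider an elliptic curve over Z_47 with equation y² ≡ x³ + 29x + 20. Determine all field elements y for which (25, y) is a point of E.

22, 25

x³ + 29x + 20 = 16370 ≡ 14 (mod 47).
Square roots of 14 mod 47: 22 and 25 (since 22² = 484 ≡ 14).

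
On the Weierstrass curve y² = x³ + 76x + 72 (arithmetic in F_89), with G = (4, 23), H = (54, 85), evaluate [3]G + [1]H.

(35, 22)

First 3G:
Repeated addition: build up to 3G.
2G: tangent at (4, 23): λ = (3·4² + 76)/(2·23) ≡ 35/46. 46⁻¹ ≡ 60 (mod 89) since 46·60 = 2760 ≡ 1, so λ ≡ 35·60 ≡ 53.
  x = λ² - 4 - 4 = 2809 - 8 ≡ 42; y = λ·(4 - 42) - 23 ≡ 10. → (42, 10)
3G: (42, 10) + (4, 23). λ = (23 - 10)/(4 - 42) ≡ 13/51 mod 89. 51⁻¹ ≡ 7 (mod 89), so λ ≡ 2.
  x = λ² - 42 - 4 = 4 - 46 ≡ 47; y = λ·(42 - 47) - 10 ≡ 69. → (47, 69)
3G = (47, 69).
Finally 3G + H:
(47, 69) + (54, 85). λ = (85 - 69)/(54 - 47) ≡ 16/7 mod 89. 7⁻¹ ≡ 51 (mod 89), so λ ≡ 15.
  x = λ² - 47 - 54 = 225 - 101 ≡ 35; y = λ·(47 - 35) - 69 ≡ 22. → (35, 22)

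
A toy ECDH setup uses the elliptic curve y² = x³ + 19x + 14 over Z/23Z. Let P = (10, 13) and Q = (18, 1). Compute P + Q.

(10, 13) + (18, 1). λ = (1 - 13)/(18 - 10) ≡ 11/8 mod 23. 8⁻¹ ≡ 3 (mod 23), so λ ≡ 10.
  x = λ² - 10 - 18 = 100 - 28 ≡ 3; y = λ·(10 - 3) - 13 ≡ 11. → (3, 11)

(3, 11)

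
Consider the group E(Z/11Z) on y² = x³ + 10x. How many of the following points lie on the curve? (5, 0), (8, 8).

(5, 0): 0² ≡ 0, rhs ≡ 10 → off.
(8, 8): 8² ≡ 9, rhs ≡ 9 → on.

1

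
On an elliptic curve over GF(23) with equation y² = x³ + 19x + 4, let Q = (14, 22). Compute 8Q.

(11, 7)

Double-and-add on 8 = (1000)₂. Start with Q = (14, 22) for the leading 1-bit.
double: tangent at (14, 22): λ = (3·14² + 19)/(2·22) ≡ 9/21. 21⁻¹ ≡ 11 (mod 23), so λ ≡ 9·11 ≡ 7.
  x = λ² - 14 - 14 = 49 - 28 ≡ 21; y = λ·(14 - 21) - 22 ≡ 21. → (21, 21)
double: tangent at (21, 21): λ = (3·21² + 19)/(2·21) ≡ 8/19. 19⁻¹ ≡ 17 (mod 23) since 19·17 = 323 ≡ 1, so λ ≡ 8·17 ≡ 21.
  x = λ² - 21 - 21 = 441 - 42 ≡ 8; y = λ·(21 - 8) - 21 ≡ 22. → (8, 22)
double: tangent at (8, 22): λ = (3·8² + 19)/(2·22) ≡ 4/21. 21⁻¹ ≡ 11 (mod 23), so λ ≡ 4·11 ≡ 21.
  x = λ² - 8 - 8 = 441 - 16 ≡ 11; y = λ·(8 - 11) - 22 ≡ 7. → (11, 7)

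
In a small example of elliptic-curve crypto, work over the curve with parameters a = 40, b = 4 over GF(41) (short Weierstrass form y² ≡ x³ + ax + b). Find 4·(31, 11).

Write P = (31, 11).
Repeated addition: build up to 4P.
2P: tangent at (31, 11): λ = (3·31² + 40)/(2·11) ≡ 12/22. 22⁻¹ ≡ 28 (mod 41) since 22·28 = 616 ≡ 1, so λ ≡ 12·28 ≡ 8.
  x = λ² - 31 - 31 = 64 - 62 ≡ 2; y = λ·(31 - 2) - 11 ≡ 16. → (2, 16)
3P: (2, 16) + (31, 11). λ = (11 - 16)/(31 - 2) ≡ 36/29 mod 41. 29⁻¹ ≡ 17 (mod 41) since 29·17 = 493 ≡ 1, so λ ≡ 38.
  x = λ² - 2 - 31 = 1444 - 33 ≡ 17; y = λ·(2 - 17) - 16 ≡ 29. → (17, 29)
4P: (17, 29) + (31, 11). λ = (11 - 29)/(31 - 17) ≡ 23/14 mod 41. 14⁻¹ ≡ 3 (mod 41), so λ ≡ 28.
  x = λ² - 17 - 31 = 784 - 48 ≡ 39; y = λ·(17 - 39) - 29 ≡ 11. → (39, 11)

(39, 11)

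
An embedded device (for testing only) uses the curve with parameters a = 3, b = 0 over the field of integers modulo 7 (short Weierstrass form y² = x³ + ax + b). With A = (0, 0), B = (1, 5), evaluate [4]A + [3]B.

(1, 2)

First 4A:
Double-and-add on 4 = (100)₂. Start with A = (0, 0) for the leading 1-bit.
double: (0, 0) + (0, 0): same x and y₁ ≡ -y₂, so the sum is O.
double: O + O = O (identity).
4A = O.
Next 3B:
Repeated addition: build up to 3B.
2B: tangent at (1, 5): λ = (3·1² + 3)/(2·5) ≡ 6/3. 3⁻¹ ≡ 5 (mod 7) since 3·5 = 15 ≡ 1, so λ ≡ 6·5 ≡ 2.
  x = λ² - 1 - 1 = 4 - 2 ≡ 2; y = λ·(1 - 2) - 5 ≡ 0. → (2, 0)
3B: (2, 0) + (1, 5). λ = (5 - 0)/(1 - 2) ≡ 5/6 mod 7. 6⁻¹ ≡ 6 (mod 7), so λ ≡ 2.
  x = λ² - 2 - 1 = 4 - 3 ≡ 1; y = λ·(2 - 1) - 0 ≡ 2. → (1, 2)
3B = (1, 2).
Finally 4A + 3B:
O + (1, 2) = (1, 2) (identity).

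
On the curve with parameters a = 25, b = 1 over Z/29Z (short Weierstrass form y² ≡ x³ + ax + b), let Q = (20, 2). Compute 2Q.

(12, 12)

tangent at (20, 2): λ = (3·20² + 25)/(2·2) ≡ 7/4. 4⁻¹ ≡ 22 (mod 29) since 4·22 = 88 ≡ 1, so λ ≡ 7·22 ≡ 9.
  x = λ² - 20 - 20 = 81 - 40 ≡ 12; y = λ·(20 - 12) - 2 ≡ 12. → (12, 12)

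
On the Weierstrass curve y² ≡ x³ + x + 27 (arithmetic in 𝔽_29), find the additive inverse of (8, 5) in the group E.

(8, 24)

-(8, 5) = (8, -5 mod 29) = (8, 24).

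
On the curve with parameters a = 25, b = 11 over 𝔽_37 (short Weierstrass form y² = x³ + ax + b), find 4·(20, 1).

O

Write Q = (20, 1).
Double-and-add on 4 = (100)₂. Start with Q = (20, 1) for the leading 1-bit.
double: tangent at (20, 1): λ = (3·20² + 25)/(2·1) ≡ 4/2. 2⁻¹ ≡ 19 (mod 37), so λ ≡ 4·19 ≡ 2.
  x = λ² - 20 - 20 = 4 - 40 ≡ 1; y = λ·(20 - 1) - 1 ≡ 0. → (1, 0)
double: (1, 0) + (1, 0): same x and y₁ ≡ -y₂, so the sum is ∞.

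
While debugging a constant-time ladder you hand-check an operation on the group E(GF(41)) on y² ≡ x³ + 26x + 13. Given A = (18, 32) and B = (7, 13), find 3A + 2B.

First 3A:
Repeated addition: build up to 3A.
2A: tangent at (18, 32): λ = (3·18² + 26)/(2·32) ≡ 14/23. 23⁻¹ ≡ 25 (mod 41) since 23·25 = 575 ≡ 1, so λ ≡ 14·25 ≡ 22.
  x = λ² - 18 - 18 = 484 - 36 ≡ 38; y = λ·(18 - 38) - 32 ≡ 20. → (38, 20)
3A: (38, 20) + (18, 32). λ = (32 - 20)/(18 - 38) ≡ 12/21 mod 41. 21⁻¹ ≡ 2 (mod 41), so λ ≡ 24.
  x = λ² - 38 - 18 = 576 - 56 ≡ 28; y = λ·(38 - 28) - 20 ≡ 15. → (28, 15)
3A = (28, 15).
Next 2B:
Repeated addition: build up to 2B.
2B: tangent at (7, 13): λ = (3·7² + 26)/(2·13) ≡ 9/26. 26⁻¹ ≡ 30 (mod 41) since 26·30 = 780 ≡ 1, so λ ≡ 9·30 ≡ 24.
  x = λ² - 7 - 7 = 576 - 14 ≡ 29; y = λ·(7 - 29) - 13 ≡ 33. → (29, 33)
2B = (29, 33).
Finally 3A + 2B:
(28, 15) + (29, 33). λ = (33 - 15)/(29 - 28) ≡ 18/1 mod 41. 1⁻¹ ≡ 1 (mod 41), so λ ≡ 18.
  x = λ² - 28 - 29 = 324 - 57 ≡ 21; y = λ·(28 - 21) - 15 ≡ 29. → (21, 29)

(21, 29)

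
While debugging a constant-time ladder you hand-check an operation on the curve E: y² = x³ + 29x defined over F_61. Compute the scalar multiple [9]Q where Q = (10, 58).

(10, 3)

Double-and-add on 9 = (1001)₂. Start with Q = (10, 58) for the leading 1-bit.
double: tangent at (10, 58): λ = (3·10² + 29)/(2·58) ≡ 24/55. 55⁻¹ ≡ 10 (mod 61) since 55·10 = 550 ≡ 1, so λ ≡ 24·10 ≡ 57.
  x = λ² - 10 - 10 = 3249 - 20 ≡ 57; y = λ·(10 - 57) - 58 ≡ 8. → (57, 8)
double: tangent at (57, 8): λ = (3·57² + 29)/(2·8) ≡ 16/16. 16⁻¹ ≡ 42 (mod 61), so λ ≡ 16·42 ≡ 1.
  x = λ² - 57 - 57 = 1 - 114 ≡ 9; y = λ·(57 - 9) - 8 ≡ 40. → (9, 40)
double: tangent at (9, 40): λ = (3·9² + 29)/(2·40) ≡ 28/19. 19⁻¹ ≡ 45 (mod 61), so λ ≡ 28·45 ≡ 40.
  x = λ² - 9 - 9 = 1600 - 18 ≡ 57; y = λ·(9 - 57) - 40 ≡ 53. → (57, 53)
add Q: (57, 53) + (10, 58). λ = (58 - 53)/(10 - 57) ≡ 5/14 mod 61. 14⁻¹ ≡ 48 (mod 61), so λ ≡ 57.
  x = λ² - 57 - 10 = 3249 - 67 ≡ 10; y = λ·(57 - 10) - 53 ≡ 3. → (10, 3)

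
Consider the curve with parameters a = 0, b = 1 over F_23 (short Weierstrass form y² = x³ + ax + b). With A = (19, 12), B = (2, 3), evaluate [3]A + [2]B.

(14, 13)

First 3A:
Repeated addition: build up to 3A.
2A: tangent at (19, 12): λ = (3·19² + 0)/(2·12) ≡ 2/1. 1⁻¹ ≡ 1 (mod 23), so λ ≡ 2·1 ≡ 2.
  x = λ² - 19 - 19 = 4 - 38 ≡ 12; y = λ·(19 - 12) - 12 ≡ 2. → (12, 2)
3A: (12, 2) + (19, 12). λ = (12 - 2)/(19 - 12) ≡ 10/7 mod 23. 7⁻¹ ≡ 10 (mod 23) since 7·10 = 70 ≡ 1, so λ ≡ 8.
  x = λ² - 12 - 19 = 64 - 31 ≡ 10; y = λ·(12 - 10) - 2 ≡ 14. → (10, 14)
3A = (10, 14).
Next 2B:
Repeated addition: build up to 2B.
2B: tangent at (2, 3): λ = (3·2² + 0)/(2·3) ≡ 12/6. 6⁻¹ ≡ 4 (mod 23), so λ ≡ 12·4 ≡ 2.
  x = λ² - 2 - 2 = 4 - 4 ≡ 0; y = λ·(2 - 0) - 3 ≡ 1. → (0, 1)
2B = (0, 1).
Finally 3A + 2B:
(10, 14) + (0, 1). λ = (1 - 14)/(0 - 10) ≡ 10/13 mod 23. 13⁻¹ ≡ 16 (mod 23) since 13·16 = 208 ≡ 1, so λ ≡ 22.
  x = λ² - 10 - 0 = 484 - 10 ≡ 14; y = λ·(10 - 14) - 14 ≡ 13. → (14, 13)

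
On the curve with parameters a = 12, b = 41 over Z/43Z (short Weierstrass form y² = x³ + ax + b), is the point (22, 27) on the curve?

y² = 27² ≡ 41; x³ + 12x + 41 = 10953 ≡ 31 (mod 43). 41 ≠ 31.

no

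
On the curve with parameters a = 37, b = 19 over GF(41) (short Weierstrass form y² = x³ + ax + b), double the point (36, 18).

tangent at (36, 18): λ = (3·36² + 37)/(2·18) ≡ 30/36. 36⁻¹ ≡ 8 (mod 41) since 36·8 = 288 ≡ 1, so λ ≡ 30·8 ≡ 35.
  x = λ² - 36 - 36 = 1225 - 72 ≡ 5; y = λ·(36 - 5) - 18 ≡ 1. → (5, 1)

(5, 1)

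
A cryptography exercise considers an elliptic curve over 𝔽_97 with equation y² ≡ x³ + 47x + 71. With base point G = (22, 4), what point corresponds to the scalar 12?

(83, 8)

Double-and-add on 12 = (1100)₂. Start with G = (22, 4) for the leading 1-bit.
double: tangent at (22, 4): λ = (3·22² + 47)/(2·4) ≡ 44/8. 8⁻¹ ≡ 85 (mod 97), so λ ≡ 44·85 ≡ 54.
  x = λ² - 22 - 22 = 2916 - 44 ≡ 59; y = λ·(22 - 59) - 4 ≡ 35. → (59, 35)
add G: (59, 35) + (22, 4). λ = (4 - 35)/(22 - 59) ≡ 66/60 mod 97. 60⁻¹ ≡ 76 (mod 97) since 60·76 = 4560 ≡ 1, so λ ≡ 69.
  x = λ² - 59 - 22 = 4761 - 81 ≡ 24; y = λ·(59 - 24) - 35 ≡ 52. → (24, 52)
double: tangent at (24, 52): λ = (3·24² + 47)/(2·52) ≡ 29/7. 7⁻¹ ≡ 14 (mod 97), so λ ≡ 29·14 ≡ 18.
  x = λ² - 24 - 24 = 324 - 48 ≡ 82; y = λ·(24 - 82) - 52 ≡ 68. → (82, 68)
double: tangent at (82, 68): λ = (3·82² + 47)/(2·68) ≡ 43/39. 39⁻¹ ≡ 5 (mod 97) since 39·5 = 195 ≡ 1, so λ ≡ 43·5 ≡ 21.
  x = λ² - 82 - 82 = 441 - 164 ≡ 83; y = λ·(82 - 83) - 68 ≡ 8. → (83, 8)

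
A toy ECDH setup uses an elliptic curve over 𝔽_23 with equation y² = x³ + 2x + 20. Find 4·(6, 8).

Write Q = (6, 8).
Double-and-add on 4 = (100)₂. Start with Q = (6, 8) for the leading 1-bit.
double: tangent at (6, 8): λ = (3·6² + 2)/(2·8) ≡ 18/16. 16⁻¹ ≡ 13 (mod 23), so λ ≡ 18·13 ≡ 4.
  x = λ² - 6 - 6 = 16 - 12 ≡ 4; y = λ·(6 - 4) - 8 ≡ 0. → (4, 0)
double: (4, 0) + (4, 0): same x and y₁ ≡ -y₂, so the sum is 𝒪.

O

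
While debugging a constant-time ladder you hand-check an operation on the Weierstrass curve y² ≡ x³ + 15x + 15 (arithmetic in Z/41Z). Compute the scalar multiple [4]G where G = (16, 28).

(4, 37)

Repeated addition: build up to 4G.
2G: tangent at (16, 28): λ = (3·16² + 15)/(2·28) ≡ 4/15. 15⁻¹ ≡ 11 (mod 41), so λ ≡ 4·11 ≡ 3.
  x = λ² - 16 - 16 = 9 - 32 ≡ 18; y = λ·(16 - 18) - 28 ≡ 7. → (18, 7)
3G: (18, 7) + (16, 28). λ = (28 - 7)/(16 - 18) ≡ 21/39 mod 41. 39⁻¹ ≡ 20 (mod 41), so λ ≡ 10.
  x = λ² - 18 - 16 = 100 - 34 ≡ 25; y = λ·(18 - 25) - 7 ≡ 5. → (25, 5)
4G: (25, 5) + (16, 28). λ = (28 - 5)/(16 - 25) ≡ 23/32 mod 41. 32⁻¹ ≡ 9 (mod 41), so λ ≡ 2.
  x = λ² - 25 - 16 = 4 - 41 ≡ 4; y = λ·(25 - 4) - 5 ≡ 37. → (4, 37)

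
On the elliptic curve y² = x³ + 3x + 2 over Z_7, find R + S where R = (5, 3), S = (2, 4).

(4, 6)

(5, 3) + (2, 4). λ = (4 - 3)/(2 - 5) ≡ 1/4 mod 7. 4⁻¹ ≡ 2 (mod 7), so λ ≡ 2.
  x = λ² - 5 - 2 = 4 - 7 ≡ 4; y = λ·(5 - 4) - 3 ≡ 6. → (4, 6)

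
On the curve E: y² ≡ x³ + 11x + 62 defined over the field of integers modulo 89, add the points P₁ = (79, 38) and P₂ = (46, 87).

(19, 59)

(79, 38) + (46, 87). λ = (87 - 38)/(46 - 79) ≡ 49/56 mod 89. 56⁻¹ ≡ 62 (mod 89) since 56·62 = 3472 ≡ 1, so λ ≡ 12.
  x = λ² - 79 - 46 = 144 - 125 ≡ 19; y = λ·(79 - 19) - 38 ≡ 59. → (19, 59)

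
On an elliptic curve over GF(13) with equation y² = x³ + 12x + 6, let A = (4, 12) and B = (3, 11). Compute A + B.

(4, 12) + (3, 11). λ = (11 - 12)/(3 - 4) ≡ 12/12 mod 13. 12⁻¹ ≡ 12 (mod 13), so λ ≡ 1.
  x = λ² - 4 - 3 = 1 - 7 ≡ 7; y = λ·(4 - 7) - 12 ≡ 11. → (7, 11)

(7, 11)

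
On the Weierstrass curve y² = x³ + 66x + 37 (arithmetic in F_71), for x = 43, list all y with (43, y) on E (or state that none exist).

x³ + 66x + 37 = 82382 ≡ 22 (mod 71).
22 is a non-residue mod 71; no y exists.

none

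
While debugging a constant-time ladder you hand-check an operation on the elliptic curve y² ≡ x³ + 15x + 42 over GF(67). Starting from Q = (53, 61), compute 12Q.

(58, 7)

Repeated addition: build up to 12Q.
2Q: tangent at (53, 61): λ = (3·53² + 15)/(2·61) ≡ 0/55. 55⁻¹ ≡ 39 (mod 67), so λ ≡ 0·39 ≡ 0.
  x = λ² - 53 - 53 = 0 - 106 ≡ 28; y = λ·(53 - 28) - 61 ≡ 6. → (28, 6)
3Q: (28, 6) + (53, 61). λ = (61 - 6)/(53 - 28) ≡ 55/25 mod 67. 25⁻¹ ≡ 59 (mod 67) since 25·59 = 1475 ≡ 1, so λ ≡ 29.
  x = λ² - 28 - 53 = 841 - 81 ≡ 23; y = λ·(28 - 23) - 6 ≡ 5. → (23, 5)
4Q: (23, 5) + (53, 61). λ = (61 - 5)/(53 - 23) ≡ 56/30 mod 67. 30⁻¹ ≡ 38 (mod 67) since 30·38 = 1140 ≡ 1, so λ ≡ 51.
  x = λ² - 23 - 53 = 2601 - 76 ≡ 46; y = λ·(23 - 46) - 5 ≡ 28. → (46, 28)
5Q: (46, 28) + (53, 61). λ = (61 - 28)/(53 - 46) ≡ 33/7 mod 67. 7⁻¹ ≡ 48 (mod 67), so λ ≡ 43.
  x = λ² - 46 - 53 = 1849 - 99 ≡ 8; y = λ·(46 - 8) - 28 ≡ 65. → (8, 65)
6Q: (8, 65) + (53, 61). λ = (61 - 65)/(53 - 8) ≡ 63/45 mod 67. 45⁻¹ ≡ 3 (mod 67), so λ ≡ 55.
  x = λ² - 8 - 53 = 3025 - 61 ≡ 16; y = λ·(8 - 16) - 65 ≡ 31. → (16, 31)
7Q: (16, 31) + (53, 61). λ = (61 - 31)/(53 - 16) ≡ 30/37 mod 67. 37⁻¹ ≡ 29 (mod 67) since 37·29 = 1073 ≡ 1, so λ ≡ 66.
  x = λ² - 16 - 53 = 4356 - 69 ≡ 66; y = λ·(16 - 66) - 31 ≡ 19. → (66, 19)
8Q: (66, 19) + (53, 61). λ = (61 - 19)/(53 - 66) ≡ 42/54 mod 67. 54⁻¹ ≡ 36 (mod 67), so λ ≡ 38.
  x = λ² - 66 - 53 = 1444 - 119 ≡ 52; y = λ·(66 - 52) - 19 ≡ 44. → (52, 44)
9Q: (52, 44) + (53, 61). λ = (61 - 44)/(53 - 52) ≡ 17/1 mod 67. 1⁻¹ ≡ 1 (mod 67), so λ ≡ 17.
  x = λ² - 52 - 53 = 289 - 105 ≡ 50; y = λ·(52 - 50) - 44 ≡ 57. → (50, 57)
10Q: (50, 57) + (53, 61). λ = (61 - 57)/(53 - 50) ≡ 4/3 mod 67. 3⁻¹ ≡ 45 (mod 67) since 3·45 = 135 ≡ 1, so λ ≡ 46.
  x = λ² - 50 - 53 = 2116 - 103 ≡ 3; y = λ·(50 - 3) - 57 ≡ 28. → (3, 28)
11Q: (3, 28) + (53, 61). λ = (61 - 28)/(53 - 3) ≡ 33/50 mod 67. 50⁻¹ ≡ 63 (mod 67), so λ ≡ 2.
  x = λ² - 3 - 53 = 4 - 56 ≡ 15; y = λ·(3 - 15) - 28 ≡ 15. → (15, 15)
12Q: (15, 15) + (53, 61). λ = (61 - 15)/(53 - 15) ≡ 46/38 mod 67. 38⁻¹ ≡ 30 (mod 67), so λ ≡ 40.
  x = λ² - 15 - 53 = 1600 - 68 ≡ 58; y = λ·(15 - 58) - 15 ≡ 7. → (58, 7)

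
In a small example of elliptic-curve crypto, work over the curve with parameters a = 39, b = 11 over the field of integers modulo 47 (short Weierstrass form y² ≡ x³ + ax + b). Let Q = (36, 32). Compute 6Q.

(40, 10)

Double-and-add on 6 = (110)₂. Start with Q = (36, 32) for the leading 1-bit.
double: tangent at (36, 32): λ = (3·36² + 39)/(2·32) ≡ 26/17. 17⁻¹ ≡ 36 (mod 47), so λ ≡ 26·36 ≡ 43.
  x = λ² - 36 - 36 = 1849 - 72 ≡ 38; y = λ·(36 - 38) - 32 ≡ 23. → (38, 23)
add Q: (38, 23) + (36, 32). λ = (32 - 23)/(36 - 38) ≡ 9/45 mod 47. 45⁻¹ ≡ 23 (mod 47), so λ ≡ 19.
  x = λ² - 38 - 36 = 361 - 74 ≡ 5; y = λ·(38 - 5) - 23 ≡ 40. → (5, 40)
double: tangent at (5, 40): λ = (3·5² + 39)/(2·40) ≡ 20/33. 33⁻¹ ≡ 10 (mod 47) since 33·10 = 330 ≡ 1, so λ ≡ 20·10 ≡ 12.
  x = λ² - 5 - 5 = 144 - 10 ≡ 40; y = λ·(5 - 40) - 40 ≡ 10. → (40, 10)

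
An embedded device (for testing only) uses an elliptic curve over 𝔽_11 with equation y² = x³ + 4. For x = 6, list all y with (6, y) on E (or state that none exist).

x³ + 0x + 4 = 220 ≡ 0 (mod 11).
Only y = 0 satisfies y² ≡ 0.

0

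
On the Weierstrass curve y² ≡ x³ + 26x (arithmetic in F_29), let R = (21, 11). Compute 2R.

tangent at (21, 11): λ = (3·21² + 26)/(2·11) ≡ 15/22. 22⁻¹ ≡ 4 (mod 29), so λ ≡ 15·4 ≡ 2.
  x = λ² - 21 - 21 = 4 - 42 ≡ 20; y = λ·(21 - 20) - 11 ≡ 20. → (20, 20)

(20, 20)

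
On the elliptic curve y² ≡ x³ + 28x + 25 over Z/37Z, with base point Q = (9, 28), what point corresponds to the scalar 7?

(20, 36)

Repeated addition: build up to 7Q.
2Q: tangent at (9, 28): λ = (3·9² + 28)/(2·28) ≡ 12/19. 19⁻¹ ≡ 2 (mod 37), so λ ≡ 12·2 ≡ 24.
  x = λ² - 9 - 9 = 576 - 18 ≡ 3; y = λ·(9 - 3) - 28 ≡ 5. → (3, 5)
3Q: (3, 5) + (9, 28). λ = (28 - 5)/(9 - 3) ≡ 23/6 mod 37. 6⁻¹ ≡ 31 (mod 37) since 6·31 = 186 ≡ 1, so λ ≡ 10.
  x = λ² - 3 - 9 = 100 - 12 ≡ 14; y = λ·(3 - 14) - 5 ≡ 33. → (14, 33)
4Q: (14, 33) + (9, 28). λ = (28 - 33)/(9 - 14) ≡ 32/32 mod 37. 32⁻¹ ≡ 22 (mod 37) since 32·22 = 704 ≡ 1, so λ ≡ 1.
  x = λ² - 14 - 9 = 1 - 23 ≡ 15; y = λ·(14 - 15) - 33 ≡ 3. → (15, 3)
5Q: (15, 3) + (9, 28). λ = (28 - 3)/(9 - 15) ≡ 25/31 mod 37. 31⁻¹ ≡ 6 (mod 37), so λ ≡ 2.
  x = λ² - 15 - 9 = 4 - 24 ≡ 17; y = λ·(15 - 17) - 3 ≡ 30. → (17, 30)
6Q: (17, 30) + (9, 28). λ = (28 - 30)/(9 - 17) ≡ 35/29 mod 37. 29⁻¹ ≡ 23 (mod 37), so λ ≡ 28.
  x = λ² - 17 - 9 = 784 - 26 ≡ 18; y = λ·(17 - 18) - 30 ≡ 16. → (18, 16)
7Q: (18, 16) + (9, 28). λ = (28 - 16)/(9 - 18) ≡ 12/28 mod 37. 28⁻¹ ≡ 4 (mod 37), so λ ≡ 11.
  x = λ² - 18 - 9 = 121 - 27 ≡ 20; y = λ·(18 - 20) - 16 ≡ 36. → (20, 36)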